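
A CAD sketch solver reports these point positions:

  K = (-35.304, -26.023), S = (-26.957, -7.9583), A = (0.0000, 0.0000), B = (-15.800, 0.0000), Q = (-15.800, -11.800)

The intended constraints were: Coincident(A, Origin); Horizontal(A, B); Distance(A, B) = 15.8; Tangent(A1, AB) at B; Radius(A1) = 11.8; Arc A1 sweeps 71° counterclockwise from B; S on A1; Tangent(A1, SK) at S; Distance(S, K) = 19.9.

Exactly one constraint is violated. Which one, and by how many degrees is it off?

Tangent(A1, SK) at S — off by 5.80°.

A = (0.00, 0.00) ✓; A.y = 0.00, B.y = 0.00 ✓; |AB| = 15.80 ✓; ∠(QB, BA) = 90.00° ✓; |QB| = 11.80 ✓; bearing(Q→S) − bearing(Q→B) = 71.00° ✓; |QS| = 11.80 ✓; ∠(QS, SK) = 95.80° ✗; |SK| = 19.90 ✓.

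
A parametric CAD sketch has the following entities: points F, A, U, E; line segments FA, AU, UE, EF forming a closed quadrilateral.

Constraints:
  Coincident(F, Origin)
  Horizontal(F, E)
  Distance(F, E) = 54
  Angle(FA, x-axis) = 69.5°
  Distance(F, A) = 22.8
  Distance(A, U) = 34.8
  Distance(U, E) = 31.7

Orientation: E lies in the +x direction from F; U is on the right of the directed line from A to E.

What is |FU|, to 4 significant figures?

25.68

Checks: |AU| = 34.80 ✓; |UE| = 31.70 ✓.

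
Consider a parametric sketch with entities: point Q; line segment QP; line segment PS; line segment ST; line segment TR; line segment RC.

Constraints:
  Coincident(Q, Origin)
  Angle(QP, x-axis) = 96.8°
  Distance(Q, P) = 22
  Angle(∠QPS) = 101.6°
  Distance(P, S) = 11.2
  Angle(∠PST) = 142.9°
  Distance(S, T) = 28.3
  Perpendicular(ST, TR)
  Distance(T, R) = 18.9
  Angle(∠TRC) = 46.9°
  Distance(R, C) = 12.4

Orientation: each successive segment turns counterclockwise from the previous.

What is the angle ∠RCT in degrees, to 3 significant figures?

92.1°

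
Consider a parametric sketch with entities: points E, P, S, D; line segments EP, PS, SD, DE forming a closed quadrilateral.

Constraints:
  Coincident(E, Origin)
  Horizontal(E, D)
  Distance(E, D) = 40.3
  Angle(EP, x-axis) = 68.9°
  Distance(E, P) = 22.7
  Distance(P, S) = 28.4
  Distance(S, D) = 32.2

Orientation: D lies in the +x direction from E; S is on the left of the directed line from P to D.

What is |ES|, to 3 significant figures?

46.9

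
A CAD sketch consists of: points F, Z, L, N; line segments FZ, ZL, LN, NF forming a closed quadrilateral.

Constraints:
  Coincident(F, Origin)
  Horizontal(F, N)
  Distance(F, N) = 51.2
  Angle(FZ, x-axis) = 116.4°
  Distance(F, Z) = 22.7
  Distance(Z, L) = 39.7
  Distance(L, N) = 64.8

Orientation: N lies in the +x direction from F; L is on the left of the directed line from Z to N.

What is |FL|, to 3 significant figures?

54.1

F is at the origin; FN is horizontal with |FN| = 51.2 and N in +x, so N = (51.2, 0). FZ runs at 116.4° with |FZ| = 22.7, so Z = (-10.1, 20.3). L is determined by |ZL| = 39.7 and |LN| = 64.8 together: it lies at the intersection of circle(Z, 39.7) and circle(N, 64.8). With |ZN| = 64.6, the foot of the radical line on ZN is 12.0 from Z and the perpendicular offset is √(39.7² − 12.0²) = 37.8. Taking the left-of-ZN solution: L = (13.2, 52.5).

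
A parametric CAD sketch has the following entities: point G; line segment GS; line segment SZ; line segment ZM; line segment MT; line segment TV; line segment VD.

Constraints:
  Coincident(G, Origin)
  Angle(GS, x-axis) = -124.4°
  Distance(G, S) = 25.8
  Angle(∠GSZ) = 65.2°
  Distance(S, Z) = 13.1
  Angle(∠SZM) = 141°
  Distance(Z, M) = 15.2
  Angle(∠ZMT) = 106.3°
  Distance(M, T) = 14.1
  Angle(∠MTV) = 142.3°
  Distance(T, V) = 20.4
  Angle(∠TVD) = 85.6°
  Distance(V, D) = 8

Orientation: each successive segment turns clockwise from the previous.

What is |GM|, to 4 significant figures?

19.76

G is at the origin; GS runs at -124.4° with length 25.8, so S = (-14.58, -21.29). ∠GSZ = 65.2° gives SZ at 120.8° from the x-axis; with |SZ| = 13.1, Z = (-21.28, -10.04). ∠SZM = 141.0° gives ZM at 81.80° from the x-axis; with |ZM| = 15.2, M = (-19.12, 5.009). Then |GM| = |M − G| = 19.76.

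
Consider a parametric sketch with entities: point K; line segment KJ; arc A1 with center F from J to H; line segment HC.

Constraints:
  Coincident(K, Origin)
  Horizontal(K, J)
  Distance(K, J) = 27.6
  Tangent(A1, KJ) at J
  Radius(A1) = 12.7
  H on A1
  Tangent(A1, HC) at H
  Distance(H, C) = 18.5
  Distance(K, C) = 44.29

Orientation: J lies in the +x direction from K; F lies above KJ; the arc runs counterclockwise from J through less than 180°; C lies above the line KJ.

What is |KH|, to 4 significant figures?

42.91

Checks: K = (0.00, 0.00) ✓; K.y = 0.00, J.y = 0.00 ✓; |FH| = 12.70 ✓; ∠(FH, HC) = 90.00° ✓; |HC| = 18.50 ✓; |KC| = 44.29 ✓.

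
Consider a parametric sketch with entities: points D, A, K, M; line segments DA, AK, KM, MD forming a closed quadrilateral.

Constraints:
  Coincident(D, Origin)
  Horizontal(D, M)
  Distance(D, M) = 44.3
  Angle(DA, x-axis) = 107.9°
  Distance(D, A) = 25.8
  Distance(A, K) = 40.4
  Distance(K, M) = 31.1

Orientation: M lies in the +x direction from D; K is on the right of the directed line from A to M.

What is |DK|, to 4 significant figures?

17.11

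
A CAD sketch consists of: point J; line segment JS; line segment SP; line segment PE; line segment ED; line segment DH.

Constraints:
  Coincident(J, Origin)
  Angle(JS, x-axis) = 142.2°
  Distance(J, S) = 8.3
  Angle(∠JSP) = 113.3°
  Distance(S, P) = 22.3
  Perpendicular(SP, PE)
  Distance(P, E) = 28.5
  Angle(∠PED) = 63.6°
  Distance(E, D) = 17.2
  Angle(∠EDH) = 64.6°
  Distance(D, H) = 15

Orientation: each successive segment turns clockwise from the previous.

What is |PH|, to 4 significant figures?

12.13

∠PED = 63.6° gives ED at -130.9° from the x-axis; with |ED| = 17.2, D = (15.36, 6.540). ∠EDH = 64.6° gives DH at 113.7° from the x-axis; with |DH| = 15.0, H = (9.327, 20.28). Then |PH| = |H − P| = 12.13.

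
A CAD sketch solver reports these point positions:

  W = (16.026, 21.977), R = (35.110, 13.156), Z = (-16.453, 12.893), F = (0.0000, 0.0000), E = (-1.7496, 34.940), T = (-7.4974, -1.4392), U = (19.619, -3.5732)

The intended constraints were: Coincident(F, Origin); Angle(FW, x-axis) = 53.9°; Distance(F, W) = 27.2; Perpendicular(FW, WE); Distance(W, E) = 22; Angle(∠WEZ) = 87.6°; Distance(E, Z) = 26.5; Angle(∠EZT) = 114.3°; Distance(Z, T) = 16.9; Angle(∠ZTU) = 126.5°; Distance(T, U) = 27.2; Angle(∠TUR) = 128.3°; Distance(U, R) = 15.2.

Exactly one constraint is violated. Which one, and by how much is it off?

Distance(U, R) = 15.2 — off by 7.60.

F = (0.00, 0.00) ✓; FW at 53.90° ✓; |FW| = 27.20 ✓; ∠(FW, WE) = 90.00° ✓; |WE| = 22.00 ✓; ∠WEZ = 87.60° ✓; |EZ| = 26.50 ✓; ∠EZT = 114.3° ✓; |ZT| = 16.90 ✓; ∠ZTU = 126.5° ✓; |TU| = 27.20 ✓; ∠TUR = 128.3° ✓; |UR| = 22.80 ✗.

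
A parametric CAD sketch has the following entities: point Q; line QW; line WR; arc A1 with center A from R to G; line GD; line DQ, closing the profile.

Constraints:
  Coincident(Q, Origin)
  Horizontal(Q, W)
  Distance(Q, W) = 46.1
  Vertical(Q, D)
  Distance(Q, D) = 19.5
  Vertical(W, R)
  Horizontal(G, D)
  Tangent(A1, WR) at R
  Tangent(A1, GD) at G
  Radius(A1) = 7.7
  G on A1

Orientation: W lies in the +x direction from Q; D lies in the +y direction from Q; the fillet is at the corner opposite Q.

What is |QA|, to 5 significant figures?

40.172

Q is at the origin; QW is horizontal with |QW| = 46.1 and W on the +x side, so W = (46.100, 0.0000). Q and D share the same x with |QD| = 19.5 and D on the +y side, so D = (0.0000, 19.500). The virtual corner opposite Q is at (46.100, 19.500). A1 meets WR tangentially, so AR is at right angles to WR and A1 meets GD tangentially, so AG is at right angles to GD, with radius 7.7, so the center A sits 7.7 in from both sides at A = (38.400, 11.800). Then |QA| = |A − Q| = 40.172.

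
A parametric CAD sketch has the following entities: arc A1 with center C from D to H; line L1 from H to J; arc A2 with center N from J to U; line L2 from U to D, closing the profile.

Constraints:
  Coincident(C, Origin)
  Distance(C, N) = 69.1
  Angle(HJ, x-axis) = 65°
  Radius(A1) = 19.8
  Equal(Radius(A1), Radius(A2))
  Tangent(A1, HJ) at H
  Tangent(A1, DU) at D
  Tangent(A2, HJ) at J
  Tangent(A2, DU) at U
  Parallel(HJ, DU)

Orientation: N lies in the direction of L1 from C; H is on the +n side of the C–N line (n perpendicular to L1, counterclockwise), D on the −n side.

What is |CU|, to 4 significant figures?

71.88

The slot axis is L1's direction at 65.0°, so u = (cos 65.0°, sin 65.0°) = (0.4226, 0.9063) and n = (−sin 65.0°, cos 65.0°) = (-0.9063, 0.4226). C is at the origin and N lies 69.1 along u from C, so N = 69.1·u = (29.20, 62.63). Tangency of A1 to both parallel lines with radius 19.8 puts H and D at C ± 19.8·n: H = (-17.94, 8.368), D = (17.94, -8.368). Equal radii place J and U the same way about N: J = N + 19.8·n = (11.26, 70.99), U = N − 19.8·n = (47.15, 54.26). Then |CU| = |U − C| = 71.88.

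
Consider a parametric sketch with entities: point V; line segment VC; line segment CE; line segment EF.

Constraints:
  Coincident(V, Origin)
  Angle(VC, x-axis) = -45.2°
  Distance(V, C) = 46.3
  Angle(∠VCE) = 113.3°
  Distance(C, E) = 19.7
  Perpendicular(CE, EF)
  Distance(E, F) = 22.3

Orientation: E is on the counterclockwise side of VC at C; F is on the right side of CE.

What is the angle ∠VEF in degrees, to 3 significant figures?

138°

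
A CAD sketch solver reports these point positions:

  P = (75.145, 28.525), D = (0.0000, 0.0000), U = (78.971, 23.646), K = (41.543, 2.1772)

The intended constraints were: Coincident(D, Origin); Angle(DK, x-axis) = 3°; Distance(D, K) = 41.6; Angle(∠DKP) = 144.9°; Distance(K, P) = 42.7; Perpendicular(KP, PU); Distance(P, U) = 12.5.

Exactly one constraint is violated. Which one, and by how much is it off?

Distance(P, U) = 12.5 — off by 6.30.

D = (0.00, 0.00) ✓; DK at 3.000° ✓; |DK| = 41.60 ✓; ∠DKP = 144.9° ✓; |KP| = 42.70 ✓; ∠(KP, PU) = 90.00° ✓; |PU| = 6.200 ✗.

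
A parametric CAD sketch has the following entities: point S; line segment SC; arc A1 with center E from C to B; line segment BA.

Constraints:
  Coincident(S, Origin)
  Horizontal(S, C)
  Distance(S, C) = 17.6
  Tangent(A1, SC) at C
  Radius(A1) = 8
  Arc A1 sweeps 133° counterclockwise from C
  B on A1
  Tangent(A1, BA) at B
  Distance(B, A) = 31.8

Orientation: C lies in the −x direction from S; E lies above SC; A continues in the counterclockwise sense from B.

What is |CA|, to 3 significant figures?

40.0

S is at the origin; S and C share the same y with |SC| = 17.6 and C on the −x side, so C = (-17.6, 0.00). Since A1 is tangent to SC there, EC ⟂ SC, so E = C + (0, 8) = (-17.6, 8.00). On A1, C sits at bearing -90° from E; a 133° counterclockwise sweep puts B at bearing 43°, so B = E + 8.0·(cos 43°, sin 43°) = (-11.7, 13.5). Tangency of A1 to BA means the radius EB is perpendicular to BA, so BA runs along (−sin 43°, cos 43°); with |BA| = 31.8, A = (-33.4, 36.7). Then |CA| = |A − C| = 40.0.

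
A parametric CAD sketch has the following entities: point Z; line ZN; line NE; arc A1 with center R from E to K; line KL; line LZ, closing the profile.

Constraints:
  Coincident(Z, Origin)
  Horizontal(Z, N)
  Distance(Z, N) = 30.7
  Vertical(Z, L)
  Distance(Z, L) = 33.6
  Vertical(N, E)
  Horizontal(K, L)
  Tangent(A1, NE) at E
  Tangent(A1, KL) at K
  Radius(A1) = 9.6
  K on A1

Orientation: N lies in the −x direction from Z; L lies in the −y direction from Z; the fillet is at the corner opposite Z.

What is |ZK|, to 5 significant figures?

39.676

The virtual corner opposite Z is at (-30.700, -33.600). The tangent condition forces RE to be normal to NE and A1 meets KL tangentially, so RK is at right angles to KL, with radius 9.6, so the center R sits 9.6 in from both sides at R = (-21.100, -24.000). That places the tangent points at E = (-30.700, -24.000) on NE and K = (-21.100, -33.600) on KL. Then |ZK| = |K − Z| = 39.676.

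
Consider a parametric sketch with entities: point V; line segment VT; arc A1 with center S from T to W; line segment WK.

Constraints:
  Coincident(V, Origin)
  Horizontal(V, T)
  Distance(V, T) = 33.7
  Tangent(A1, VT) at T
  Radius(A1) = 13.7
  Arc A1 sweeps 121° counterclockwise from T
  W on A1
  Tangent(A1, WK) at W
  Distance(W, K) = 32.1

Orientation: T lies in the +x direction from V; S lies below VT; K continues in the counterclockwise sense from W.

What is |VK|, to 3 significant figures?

61.7

V is at the origin; V and T share the same y with |VT| = 33.7 and T on the +x side, so T = (33.7, 0.00). Tangency of A1 to VT means the radius ST is perpendicular to VT, so S = T + (0, -13.7) = (33.7, -13.7). On A1, T sits at bearing 90° from S; a 121° counterclockwise sweep puts W at bearing 211°, so W = S + 13.7·(cos 211°, sin 211°) = (22.0, -20.8). Tangency of A1 to WK means the radius SW is perpendicular to WK, so WK runs along (−sin 211°, cos 211°); with |WK| = 32.1, K = (38.5, -48.3). Then |VK| = |K − V| = 61.7.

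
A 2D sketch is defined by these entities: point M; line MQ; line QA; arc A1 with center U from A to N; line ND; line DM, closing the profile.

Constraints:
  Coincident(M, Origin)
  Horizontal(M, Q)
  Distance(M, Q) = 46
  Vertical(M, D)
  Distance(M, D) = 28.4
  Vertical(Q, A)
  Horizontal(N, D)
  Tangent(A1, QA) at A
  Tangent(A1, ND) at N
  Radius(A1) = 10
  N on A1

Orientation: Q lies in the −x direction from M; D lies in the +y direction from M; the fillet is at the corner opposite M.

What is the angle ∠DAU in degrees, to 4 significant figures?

12.26°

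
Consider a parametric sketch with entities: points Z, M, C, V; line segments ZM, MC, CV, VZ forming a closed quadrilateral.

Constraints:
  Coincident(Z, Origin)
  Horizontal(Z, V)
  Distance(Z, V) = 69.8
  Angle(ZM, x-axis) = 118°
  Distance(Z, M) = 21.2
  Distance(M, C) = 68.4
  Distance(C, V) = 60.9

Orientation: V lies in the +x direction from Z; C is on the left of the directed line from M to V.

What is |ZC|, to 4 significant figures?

73.53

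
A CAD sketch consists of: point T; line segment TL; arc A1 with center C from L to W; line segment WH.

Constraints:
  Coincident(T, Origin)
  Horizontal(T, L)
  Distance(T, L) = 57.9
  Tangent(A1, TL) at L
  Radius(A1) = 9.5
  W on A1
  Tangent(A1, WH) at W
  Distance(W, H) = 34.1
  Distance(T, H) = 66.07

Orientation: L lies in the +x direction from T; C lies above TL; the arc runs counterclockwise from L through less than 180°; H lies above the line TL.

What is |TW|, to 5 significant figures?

67.673

Checks: T.y = 0.00, L.y = 0.00 ✓; |CW| = 9.500 ✓; ∠(CW, WH) = 90.00° ✓; |WH| = 34.10 ✓; |TH| = 66.07 ✓.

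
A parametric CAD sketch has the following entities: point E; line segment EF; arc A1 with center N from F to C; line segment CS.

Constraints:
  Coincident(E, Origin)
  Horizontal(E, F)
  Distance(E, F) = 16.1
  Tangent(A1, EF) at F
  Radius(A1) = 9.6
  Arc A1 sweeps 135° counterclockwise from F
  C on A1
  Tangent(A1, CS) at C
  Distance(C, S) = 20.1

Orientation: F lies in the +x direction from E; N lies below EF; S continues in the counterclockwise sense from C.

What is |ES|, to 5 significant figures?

38.598

E is at the origin; EF is horizontal with |EF| = 16.1 and F on the +x side, so F = (16.100, 0.0000). A1 meets EF tangentially, so NF is at right angles to EF, so N = F + (0, -9.6) = (16.100, -9.6000). On A1, F sits at bearing 90° from N; a 135° counterclockwise sweep puts C at bearing 225°, so C = N + 9.6·(cos 225°, sin 225°) = (9.3118, -16.388). The tangent condition forces NC to be normal to CS, so CS runs along (−sin 225°, cos 225°); with |CS| = 20.1, S = (23.525, -30.601). Then |ES| = |S − E| = 38.598.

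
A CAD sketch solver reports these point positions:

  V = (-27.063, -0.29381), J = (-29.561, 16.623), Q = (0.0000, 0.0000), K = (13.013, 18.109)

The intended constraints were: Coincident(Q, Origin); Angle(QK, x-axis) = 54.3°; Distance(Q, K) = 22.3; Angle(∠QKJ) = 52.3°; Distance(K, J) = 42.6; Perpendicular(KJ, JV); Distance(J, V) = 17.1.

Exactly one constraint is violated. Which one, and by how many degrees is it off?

Perpendicular(KJ, JV) — off by 6.40°.

Q = (0.00, 0.00) ✓; QK at 54.30° ✓; |QK| = 22.30 ✓; ∠QKJ = 52.30° ✓; |KJ| = 42.60 ✓; ∠(KJ, JV) = 96.40° ✗; |JV| = 17.10 ✓.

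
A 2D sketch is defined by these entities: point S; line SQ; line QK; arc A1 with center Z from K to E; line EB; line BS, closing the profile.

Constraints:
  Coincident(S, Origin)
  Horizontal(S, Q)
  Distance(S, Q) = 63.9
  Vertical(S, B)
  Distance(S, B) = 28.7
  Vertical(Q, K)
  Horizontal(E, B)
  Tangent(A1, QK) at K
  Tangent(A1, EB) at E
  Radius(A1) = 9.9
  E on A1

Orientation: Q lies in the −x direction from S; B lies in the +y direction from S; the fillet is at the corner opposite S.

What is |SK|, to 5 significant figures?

66.608

S is at the origin; S and Q share the same y with |SQ| = 63.9 and Q on the −x side, so Q = (-63.900, 0.0000). SB is vertical with |SB| = 28.7 and B on the +y side, so B = (0.0000, 28.700). The virtual corner opposite S is at (-63.900, 28.700). Since A1 is tangent to QK there, ZK ⟂ QK and since A1 is tangent to EB there, ZE ⟂ EB, with radius 9.9, so the center Z sits 9.9 in from both sides at Z = (-54.000, 18.800). That places the tangent points at K = (-63.900, 18.800) on QK and E = (-54.000, 28.700) on EB. Then |SK| = |K − S| = 66.608.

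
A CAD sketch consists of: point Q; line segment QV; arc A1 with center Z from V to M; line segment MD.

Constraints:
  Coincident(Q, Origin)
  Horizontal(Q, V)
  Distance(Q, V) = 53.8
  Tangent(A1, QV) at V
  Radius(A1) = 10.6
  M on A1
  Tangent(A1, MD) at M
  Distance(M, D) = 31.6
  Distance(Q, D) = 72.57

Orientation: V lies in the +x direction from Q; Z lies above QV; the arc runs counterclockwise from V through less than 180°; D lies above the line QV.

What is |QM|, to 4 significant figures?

65.43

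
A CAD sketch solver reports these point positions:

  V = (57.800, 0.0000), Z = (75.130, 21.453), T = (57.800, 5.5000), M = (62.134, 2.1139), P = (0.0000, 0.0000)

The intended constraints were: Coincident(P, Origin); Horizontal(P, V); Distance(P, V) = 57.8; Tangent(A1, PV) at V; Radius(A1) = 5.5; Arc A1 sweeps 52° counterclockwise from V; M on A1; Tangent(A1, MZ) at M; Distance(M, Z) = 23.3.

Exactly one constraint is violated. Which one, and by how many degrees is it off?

Tangent(A1, MZ) at M — off by 4.10°.

P = (0.00, 0.00) ✓; P.y = 0.00, V.y = 0.00 ✓; |PV| = 57.80 ✓; ∠(TV, VP) = 90.00° ✓; |TV| = 5.500 ✓; bearing(T→M) − bearing(T→V) = 52.00° ✓; |TM| = 5.500 ✓; ∠(TM, MZ) = 85.90° ✗; |MZ| = 23.30 ✓.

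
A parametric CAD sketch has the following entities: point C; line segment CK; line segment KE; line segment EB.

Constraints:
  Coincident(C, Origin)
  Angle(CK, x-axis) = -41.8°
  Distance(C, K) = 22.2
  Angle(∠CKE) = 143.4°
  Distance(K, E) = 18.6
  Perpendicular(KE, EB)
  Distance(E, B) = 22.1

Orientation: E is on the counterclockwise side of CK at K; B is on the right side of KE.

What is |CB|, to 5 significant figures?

50.747

∠CKE = 143.4°, so KE runs at -41.8° + (180° − 143.4°) = -5.2000° from the x-axis; with |KE| = 18.6, E = K + 18.6·(cos -5.2000°, sin -5.2000°) = (35.073, -16.483). KE is perpendicular to EB; with |EB| = 22.1 on the right of KE, B = E + 22.1·(-0.090633, -0.99588) = (33.070, -38.492). Then |CB| = |B − C| = 50.747.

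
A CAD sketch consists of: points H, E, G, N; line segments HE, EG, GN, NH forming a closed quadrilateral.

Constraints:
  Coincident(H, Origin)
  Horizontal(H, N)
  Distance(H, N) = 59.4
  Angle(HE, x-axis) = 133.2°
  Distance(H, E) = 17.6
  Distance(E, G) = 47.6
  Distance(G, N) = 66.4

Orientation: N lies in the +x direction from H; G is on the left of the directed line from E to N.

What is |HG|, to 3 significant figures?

53.5

Checks: |EG| = 47.60 ✓; |GN| = 66.40 ✓.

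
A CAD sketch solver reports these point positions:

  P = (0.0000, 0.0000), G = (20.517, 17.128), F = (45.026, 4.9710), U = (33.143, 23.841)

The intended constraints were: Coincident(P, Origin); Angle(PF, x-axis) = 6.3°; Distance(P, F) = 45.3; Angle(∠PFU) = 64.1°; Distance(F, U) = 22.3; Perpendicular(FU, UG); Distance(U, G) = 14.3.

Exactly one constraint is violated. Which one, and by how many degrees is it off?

Perpendicular(FU, UG) — off by 4.20°.

P = (0.00, 0.00) ✓; PF at 6.300° ✓; |PF| = 45.30 ✓; ∠PFU = 64.10° ✓; |FU| = 22.30 ✓; ∠(FU, UG) = 85.80° ✗; |UG| = 14.30 ✓.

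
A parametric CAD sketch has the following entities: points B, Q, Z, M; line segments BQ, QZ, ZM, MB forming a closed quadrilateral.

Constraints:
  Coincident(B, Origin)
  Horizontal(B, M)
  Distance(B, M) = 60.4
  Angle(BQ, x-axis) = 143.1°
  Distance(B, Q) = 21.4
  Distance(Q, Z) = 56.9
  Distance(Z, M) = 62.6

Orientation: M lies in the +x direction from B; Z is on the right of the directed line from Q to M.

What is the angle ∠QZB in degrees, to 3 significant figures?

13.4°

B is at the origin; B and M share the same y with |BM| = 60.4 and M in +x, so M = (60.4, 0). BQ runs at 143.1° with |BQ| = 21.4, so Q = (-17.1, 12.8). Z is determined by |QZ| = 56.9 and |ZM| = 62.6 together: it lies at the intersection of circle(Q, 56.9) and circle(M, 62.6). With |QM| = 78.6, the foot of the radical line on QM is 35.0 from Q and the perpendicular offset is √(56.9² − 35.0²) = 44.9. Taking the right-of-QM solution: Z = (10.0, -37.2).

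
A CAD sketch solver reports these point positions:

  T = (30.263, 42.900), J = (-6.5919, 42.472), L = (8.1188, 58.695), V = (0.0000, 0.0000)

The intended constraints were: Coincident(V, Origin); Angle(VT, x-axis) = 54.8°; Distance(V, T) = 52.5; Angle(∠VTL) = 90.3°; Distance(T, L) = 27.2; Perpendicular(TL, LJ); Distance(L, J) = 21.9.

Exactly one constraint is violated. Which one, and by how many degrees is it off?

Perpendicular(TL, LJ) — off by 6.70°.

V = (0.00, 0.00) ✓; VT at 54.80° ✓; |VT| = 52.50 ✓; ∠VTL = 90.30° ✓; |TL| = 27.20 ✓; ∠(TL, LJ) = 83.30° ✗; |LJ| = 21.90 ✓.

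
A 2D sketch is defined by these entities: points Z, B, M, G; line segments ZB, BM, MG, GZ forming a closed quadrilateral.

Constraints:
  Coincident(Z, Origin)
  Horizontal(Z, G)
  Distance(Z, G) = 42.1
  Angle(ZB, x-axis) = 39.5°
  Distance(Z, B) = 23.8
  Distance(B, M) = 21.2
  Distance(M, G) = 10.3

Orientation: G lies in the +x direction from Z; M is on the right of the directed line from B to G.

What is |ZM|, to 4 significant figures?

31.89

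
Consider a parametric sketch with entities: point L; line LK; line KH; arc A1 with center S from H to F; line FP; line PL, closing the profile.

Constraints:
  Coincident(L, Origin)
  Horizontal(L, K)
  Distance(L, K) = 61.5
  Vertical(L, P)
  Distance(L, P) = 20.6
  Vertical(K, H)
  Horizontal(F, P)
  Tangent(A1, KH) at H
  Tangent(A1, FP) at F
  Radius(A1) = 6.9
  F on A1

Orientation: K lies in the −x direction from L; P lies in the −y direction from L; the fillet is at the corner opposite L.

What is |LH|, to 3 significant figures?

63.0

The virtual corner opposite L is at (-61.5, -20.6). Since A1 is tangent to KH there, SH ⟂ KH and since A1 is tangent to FP there, SF ⟂ FP, with radius 6.9, so the center S sits 6.9 in from both sides at S = (-54.6, -13.7). That places the tangent points at H = (-61.5, -13.7) on KH and F = (-54.6, -20.6) on FP. Then |LH| = |H − L| = 63.0.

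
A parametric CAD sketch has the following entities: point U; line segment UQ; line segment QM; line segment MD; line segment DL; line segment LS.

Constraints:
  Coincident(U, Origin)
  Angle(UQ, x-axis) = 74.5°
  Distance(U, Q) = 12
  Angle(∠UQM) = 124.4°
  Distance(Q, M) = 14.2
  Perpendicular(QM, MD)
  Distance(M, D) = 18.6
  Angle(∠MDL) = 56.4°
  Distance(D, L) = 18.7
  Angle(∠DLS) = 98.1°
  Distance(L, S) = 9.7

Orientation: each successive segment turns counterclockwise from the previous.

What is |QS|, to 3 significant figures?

2.85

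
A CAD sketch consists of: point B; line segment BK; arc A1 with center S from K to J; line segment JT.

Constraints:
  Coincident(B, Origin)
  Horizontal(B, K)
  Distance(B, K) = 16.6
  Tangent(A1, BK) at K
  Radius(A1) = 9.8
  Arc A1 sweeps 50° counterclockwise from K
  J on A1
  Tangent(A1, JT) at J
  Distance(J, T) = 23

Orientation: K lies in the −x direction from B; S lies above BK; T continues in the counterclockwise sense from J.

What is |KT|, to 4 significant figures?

30.71

B is at the origin; BK is horizontal with |BK| = 16.6 and K on the −x side, so K = (-16.60, 0.000). Tangency of A1 to BK means the radius SK is perpendicular to BK, so S = K + (0, 9.8) = (-16.60, 9.800). On A1, K sits at bearing -90° from S; a 50° counterclockwise sweep puts J at bearing -40°, so J = S + 9.8·(cos -40°, sin -40°) = (-9.093, 3.501). A1 meets JT tangentially, so SJ is at right angles to JT, so JT runs along (−sin -40°, cos -40°); with |JT| = 23.0, T = (5.691, 21.12). Then |KT| = |T − K| = 30.71.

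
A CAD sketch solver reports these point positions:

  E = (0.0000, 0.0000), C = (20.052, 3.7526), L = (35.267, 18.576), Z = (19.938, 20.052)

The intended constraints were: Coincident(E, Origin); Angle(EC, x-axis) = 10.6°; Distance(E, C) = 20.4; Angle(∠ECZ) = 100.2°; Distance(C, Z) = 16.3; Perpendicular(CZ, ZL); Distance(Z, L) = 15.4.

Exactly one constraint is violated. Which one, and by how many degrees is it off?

Perpendicular(CZ, ZL) — off by 5.90°.

E = (0.00, 0.00) ✓; EC at 10.60° ✓; |EC| = 20.40 ✓; ∠ECZ = 100.2° ✓; |CZ| = 16.30 ✓; ∠(CZ, ZL) = 95.90° ✗; |ZL| = 15.40 ✓.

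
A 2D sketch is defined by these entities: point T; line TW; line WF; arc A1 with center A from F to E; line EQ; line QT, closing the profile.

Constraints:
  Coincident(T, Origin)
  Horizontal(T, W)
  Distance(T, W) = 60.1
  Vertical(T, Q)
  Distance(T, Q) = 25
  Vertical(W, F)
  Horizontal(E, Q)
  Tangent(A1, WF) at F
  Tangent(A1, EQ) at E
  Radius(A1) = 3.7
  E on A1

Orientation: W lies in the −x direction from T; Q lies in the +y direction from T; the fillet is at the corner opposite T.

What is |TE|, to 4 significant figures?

61.69

T is at the origin; T and W share the same y with |TW| = 60.1 and W on the −x side, so W = (-60.10, 0.000). TQ is vertical with |TQ| = 25.0 and Q on the +y side, so Q = (0.000, 25.00). The virtual corner opposite T is at (-60.10, 25.00). Since A1 is tangent to WF there, AF ⟂ WF and the tangent condition forces AE to be normal to EQ, with radius 3.7, so the center A sits 3.7 in from both sides at A = (-56.40, 21.30). That places the tangent points at F = (-60.10, 21.30) on WF and E = (-56.40, 25.00) on EQ. Then |TE| = |E − T| = 61.69.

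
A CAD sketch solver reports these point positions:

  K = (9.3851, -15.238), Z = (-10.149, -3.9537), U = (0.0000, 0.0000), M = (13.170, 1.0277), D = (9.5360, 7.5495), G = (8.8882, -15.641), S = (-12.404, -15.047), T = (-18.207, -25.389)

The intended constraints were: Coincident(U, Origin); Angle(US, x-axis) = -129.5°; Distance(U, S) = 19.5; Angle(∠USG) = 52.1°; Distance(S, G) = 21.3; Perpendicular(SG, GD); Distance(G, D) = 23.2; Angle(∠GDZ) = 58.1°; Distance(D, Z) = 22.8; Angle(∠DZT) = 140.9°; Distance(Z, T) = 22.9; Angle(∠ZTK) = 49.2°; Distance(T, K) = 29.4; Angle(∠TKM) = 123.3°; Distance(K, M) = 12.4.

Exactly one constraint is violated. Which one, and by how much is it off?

Distance(K, M) = 12.4 — off by 4.30.

U = (0.00, 0.00) ✓; US at -129.5° ✓; |US| = 19.50 ✓; ∠USG = 52.10° ✓; |SG| = 21.30 ✓; ∠(SG, GD) = 90.00° ✓; |GD| = 23.20 ✓; ∠GDZ = 58.10° ✓; |DZ| = 22.80 ✓; ∠DZT = 140.9° ✓; |ZT| = 22.90 ✓; ∠ZTK = 49.20° ✓; |TK| = 29.40 ✓; ∠TKM = 123.3° ✓; |KM| = 16.70 ✗.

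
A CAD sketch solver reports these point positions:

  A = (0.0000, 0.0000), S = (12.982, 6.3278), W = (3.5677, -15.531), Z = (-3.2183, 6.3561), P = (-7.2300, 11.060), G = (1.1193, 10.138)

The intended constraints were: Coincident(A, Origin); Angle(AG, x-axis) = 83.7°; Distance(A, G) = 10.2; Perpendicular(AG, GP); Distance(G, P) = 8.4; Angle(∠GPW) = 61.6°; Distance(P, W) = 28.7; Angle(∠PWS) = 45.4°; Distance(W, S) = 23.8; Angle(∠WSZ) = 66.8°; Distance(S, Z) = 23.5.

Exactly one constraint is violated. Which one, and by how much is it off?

Distance(S, Z) = 23.5 — off by 7.30.

A = (0.00, 0.00) ✓; AG at 83.70° ✓; |AG| = 10.20 ✓; ∠(AG, GP) = 90.00° ✓; |GP| = 8.400 ✓; ∠GPW = 61.60° ✓; |PW| = 28.70 ✓; ∠PWS = 45.40° ✓; |WS| = 23.80 ✓; ∠WSZ = 66.80° ✓; |SZ| = 16.20 ✗.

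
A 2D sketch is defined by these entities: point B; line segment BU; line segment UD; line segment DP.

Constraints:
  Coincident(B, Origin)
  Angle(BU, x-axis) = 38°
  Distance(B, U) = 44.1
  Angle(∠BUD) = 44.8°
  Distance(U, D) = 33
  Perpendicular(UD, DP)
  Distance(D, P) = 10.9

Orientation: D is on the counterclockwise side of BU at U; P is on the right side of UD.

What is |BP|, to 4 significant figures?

42.01

∠BUD = 44.8°, so UD runs at 38.0° + (180° − 44.8°) = 173.2° from the x-axis; with |UD| = 33.0, D = U + 33.0·(cos 173.2°, sin 173.2°) = (1.983, 31.06). UD is perpendicular to DP; with |DP| = 10.9 on the right of UD, P = D + 10.9·(0.1184, 0.9930) = (3.274, 41.88). Then |BP| = |P − B| = 42.01.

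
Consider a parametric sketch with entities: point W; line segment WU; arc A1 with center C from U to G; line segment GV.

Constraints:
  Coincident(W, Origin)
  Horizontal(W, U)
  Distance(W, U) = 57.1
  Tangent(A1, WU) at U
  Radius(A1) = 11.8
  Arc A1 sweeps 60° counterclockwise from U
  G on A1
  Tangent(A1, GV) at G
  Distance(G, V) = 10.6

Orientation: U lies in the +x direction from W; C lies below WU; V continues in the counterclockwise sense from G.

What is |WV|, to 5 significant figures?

44.231

On A1, U sits at bearing 90° from C; a 60° counterclockwise sweep puts G at bearing 150°, so G = C + 11.8·(cos 150°, sin 150°) = (46.881, -5.9000). Tangency of A1 to GV means the radius CG is perpendicular to GV, so GV runs along (−sin 150°, cos 150°); with |GV| = 10.6, V = (41.581, -15.080). Then |WV| = |V − W| = 44.231.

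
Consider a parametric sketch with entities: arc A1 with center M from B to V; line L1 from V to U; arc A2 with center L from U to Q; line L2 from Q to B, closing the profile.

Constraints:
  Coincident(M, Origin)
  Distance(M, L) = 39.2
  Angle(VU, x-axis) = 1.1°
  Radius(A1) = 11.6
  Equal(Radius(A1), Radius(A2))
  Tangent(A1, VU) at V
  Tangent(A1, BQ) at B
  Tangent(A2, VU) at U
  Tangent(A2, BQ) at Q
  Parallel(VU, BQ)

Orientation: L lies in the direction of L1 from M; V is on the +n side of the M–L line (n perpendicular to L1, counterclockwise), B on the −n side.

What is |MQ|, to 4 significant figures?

40.88

Tangency of A1 to both parallel lines with radius 11.6 puts V and B at M ± 11.6·n: V = (-0.2227, 11.60), B = (0.2227, -11.60). Equal radii place U and Q the same way about L: U = L + 11.6·n = (38.97, 12.35), Q = L − 11.6·n = (39.42, -10.85). Then |MQ| = |Q − M| = 40.88.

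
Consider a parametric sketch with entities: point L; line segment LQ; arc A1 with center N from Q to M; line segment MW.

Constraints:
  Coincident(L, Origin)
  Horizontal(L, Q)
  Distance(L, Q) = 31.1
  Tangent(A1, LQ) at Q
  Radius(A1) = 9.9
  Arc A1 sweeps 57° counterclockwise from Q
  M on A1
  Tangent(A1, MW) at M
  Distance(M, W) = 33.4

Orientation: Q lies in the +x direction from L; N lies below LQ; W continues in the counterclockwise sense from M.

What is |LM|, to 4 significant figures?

23.24

L is at the origin; LQ is horizontal with |LQ| = 31.1 and Q on the +x side, so Q = (31.10, 0.000). Tangency of A1 to LQ means the radius NQ is perpendicular to LQ, so N = Q + (0, -9.9) = (31.10, -9.900). On A1, Q sits at bearing 90° from N; a 57° counterclockwise sweep puts M at bearing 147°, so M = N + 9.9·(cos 147°, sin 147°) = (22.80, -4.508). Then |LM| = |M − L| = 23.24.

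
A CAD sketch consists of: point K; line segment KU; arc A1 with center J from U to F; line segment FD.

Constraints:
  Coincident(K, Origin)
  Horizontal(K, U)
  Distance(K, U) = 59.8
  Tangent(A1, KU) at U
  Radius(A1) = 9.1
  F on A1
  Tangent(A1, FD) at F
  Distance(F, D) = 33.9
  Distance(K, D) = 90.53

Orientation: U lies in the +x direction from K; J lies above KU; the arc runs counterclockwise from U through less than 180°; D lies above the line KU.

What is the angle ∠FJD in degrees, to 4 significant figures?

74.97°

K is at the origin; K and U share the same y with |KU| = 59.8 and U on the +x side, so U = (59.80, 0.000). Tangency of A1 to KU means the radius JU is perpendicular to KU, so J = U + (0, 9.1) = (59.80, 9.100). Since JF ⟂ FD (tangency), |JD| = √(9.1² + 33.9²) = 35.10 regardless of where F sits on A1. So D lies on both circle(K, 90.53) and circle(J, 35.10); the above-KU intersection is D = (83.49, 35.00). F is the foot of the tangent from D: F = (67.88, 4.909).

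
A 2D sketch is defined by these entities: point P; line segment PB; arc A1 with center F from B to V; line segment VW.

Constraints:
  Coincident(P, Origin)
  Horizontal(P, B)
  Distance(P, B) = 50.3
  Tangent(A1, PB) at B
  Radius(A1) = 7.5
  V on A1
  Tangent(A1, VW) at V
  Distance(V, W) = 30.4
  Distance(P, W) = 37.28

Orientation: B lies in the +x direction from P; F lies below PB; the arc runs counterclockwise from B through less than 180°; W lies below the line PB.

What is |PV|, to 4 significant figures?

44.46

P is at the origin; P and B share the same y with |PB| = 50.3 and B on the +x side, so B = (50.30, 0.000). Since A1 is tangent to PB there, FB ⟂ PB, so F = B + (0, -7.5) = (50.30, -7.500). Since FV ⟂ VW (tangency), |FW| = √(7.5² + 30.4²) = 31.31 regardless of where V sits on A1. So W lies on both circle(P, 37.28) and circle(F, 31.31); the below-PB intersection is W = (25.76, -26.95). V is the foot of the tangent from W: V = (44.37, -2.909).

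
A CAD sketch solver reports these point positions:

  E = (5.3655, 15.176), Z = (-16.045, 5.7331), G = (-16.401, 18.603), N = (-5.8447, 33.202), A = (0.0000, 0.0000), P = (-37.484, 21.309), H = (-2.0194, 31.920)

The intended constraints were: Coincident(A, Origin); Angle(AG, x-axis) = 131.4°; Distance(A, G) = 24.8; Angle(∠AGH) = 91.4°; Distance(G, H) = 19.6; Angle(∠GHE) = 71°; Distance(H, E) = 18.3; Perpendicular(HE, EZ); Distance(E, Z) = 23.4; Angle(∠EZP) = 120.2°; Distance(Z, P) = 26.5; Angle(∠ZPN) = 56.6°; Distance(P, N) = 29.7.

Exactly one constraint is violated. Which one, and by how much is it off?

Distance(P, N) = 29.7 — off by 4.10.

A = (0.00, 0.00) ✓; AG at 131.4° ✓; |AG| = 24.80 ✓; ∠AGH = 91.40° ✓; |GH| = 19.60 ✓; ∠GHE = 71.00° ✓; |HE| = 18.30 ✓; ∠(HE, EZ) = 90.00° ✓; |EZ| = 23.40 ✓; ∠EZP = 120.2° ✓; |ZP| = 26.50 ✓; ∠ZPN = 56.60° ✓; |PN| = 33.80 ✗.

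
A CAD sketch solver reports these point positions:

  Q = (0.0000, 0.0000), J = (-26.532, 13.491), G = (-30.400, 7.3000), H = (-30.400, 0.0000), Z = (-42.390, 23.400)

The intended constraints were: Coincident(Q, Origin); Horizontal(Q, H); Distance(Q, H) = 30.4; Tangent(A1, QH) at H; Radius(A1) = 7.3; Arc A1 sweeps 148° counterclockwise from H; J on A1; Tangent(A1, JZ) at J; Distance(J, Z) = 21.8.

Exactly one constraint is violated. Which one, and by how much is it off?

Distance(J, Z) = 21.8 — off by 3.10.

Q = (0.00, 0.00) ✓; Q.y = 0.00, H.y = 0.00 ✓; |QH| = 30.40 ✓; ∠(GH, HQ) = 90.00° ✓; |GH| = 7.300 ✓; bearing(G→J) − bearing(G→H) = 148.0° ✓; |GJ| = 7.300 ✓; ∠(GJ, JZ) = 90.00° ✓; |JZ| = 18.70 ✗.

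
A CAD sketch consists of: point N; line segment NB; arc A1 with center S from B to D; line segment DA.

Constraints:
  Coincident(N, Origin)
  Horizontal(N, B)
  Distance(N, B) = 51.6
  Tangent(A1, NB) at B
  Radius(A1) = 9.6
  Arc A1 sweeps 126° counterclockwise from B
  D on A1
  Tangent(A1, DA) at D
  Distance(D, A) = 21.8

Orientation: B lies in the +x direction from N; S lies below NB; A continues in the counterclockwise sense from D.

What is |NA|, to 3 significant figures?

65.5

N is at the origin; N and B share the same y with |NB| = 51.6 and B on the +x side, so B = (51.6, 0.00). The tangent condition forces SB to be normal to NB, so S = B + (0, -9.6) = (51.6, -9.60). On A1, B sits at bearing 90° from S; a 126° counterclockwise sweep puts D at bearing 216°, so D = S + 9.6·(cos 216°, sin 216°) = (43.8, -15.2). The tangent condition forces SD to be normal to DA, so DA runs along (−sin 216°, cos 216°); with |DA| = 21.8, A = (56.6, -32.9). Then |NA| = |A − N| = 65.5.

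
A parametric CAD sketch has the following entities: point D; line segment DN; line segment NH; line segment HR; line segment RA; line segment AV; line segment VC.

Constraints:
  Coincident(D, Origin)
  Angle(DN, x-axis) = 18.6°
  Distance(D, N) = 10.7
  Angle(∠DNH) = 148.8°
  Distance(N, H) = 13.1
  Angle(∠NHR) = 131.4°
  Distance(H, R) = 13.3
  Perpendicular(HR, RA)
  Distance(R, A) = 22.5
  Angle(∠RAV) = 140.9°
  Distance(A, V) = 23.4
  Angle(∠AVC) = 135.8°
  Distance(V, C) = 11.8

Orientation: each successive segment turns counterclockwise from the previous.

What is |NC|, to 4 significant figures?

32.52

D is at the origin; DN runs at 18.6° with length 10.7, so N = (10.14, 3.413). ∠DNH = 148.8° gives NH at 49.80° from the x-axis; with |NH| = 13.1, H = (18.60, 13.42). ∠NHR = 131.4° gives HR at 98.40° from the x-axis; with |HR| = 13.3, R = (16.65, 26.58). The perpendicularity gives RA at right angles to HR, so RA runs at -171.6°; with |RA| = 22.5, A = (-5.605, 23.29). ∠RAV = 140.9° gives AV at -132.5° from the x-axis; with |AV| = 23.4, V = (-21.41, 6.037). ∠AVC = 135.8° gives VC at -88.30° from the x-axis; with |VC| = 11.8, C = (-21.06, -5.758). Then |NC| = |C − N| = 32.52.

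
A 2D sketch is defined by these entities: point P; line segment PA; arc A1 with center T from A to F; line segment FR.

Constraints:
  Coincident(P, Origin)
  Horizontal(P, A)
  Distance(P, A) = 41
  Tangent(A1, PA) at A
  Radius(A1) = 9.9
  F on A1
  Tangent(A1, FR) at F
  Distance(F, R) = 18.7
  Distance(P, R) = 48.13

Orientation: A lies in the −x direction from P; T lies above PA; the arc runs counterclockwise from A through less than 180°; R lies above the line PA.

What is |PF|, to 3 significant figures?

34.1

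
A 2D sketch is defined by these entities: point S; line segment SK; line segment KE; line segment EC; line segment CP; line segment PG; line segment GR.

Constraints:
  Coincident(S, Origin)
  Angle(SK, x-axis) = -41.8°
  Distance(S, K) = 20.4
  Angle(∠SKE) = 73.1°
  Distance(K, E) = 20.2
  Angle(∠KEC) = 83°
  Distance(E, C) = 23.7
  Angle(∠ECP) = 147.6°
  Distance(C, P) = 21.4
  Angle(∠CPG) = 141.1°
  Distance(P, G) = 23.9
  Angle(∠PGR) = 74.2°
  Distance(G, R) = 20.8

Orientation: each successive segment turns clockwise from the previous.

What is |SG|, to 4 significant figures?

36.06

∠ECP = 147.6° gives CP at 81.90° from the x-axis; with |CP| = 21.4, P = (-8.790, 18.70). ∠CPG = 141.1° gives PG at 43.00° from the x-axis; with |PG| = 23.9, G = (8.689, 34.99). Then |SG| = |G − S| = 36.06.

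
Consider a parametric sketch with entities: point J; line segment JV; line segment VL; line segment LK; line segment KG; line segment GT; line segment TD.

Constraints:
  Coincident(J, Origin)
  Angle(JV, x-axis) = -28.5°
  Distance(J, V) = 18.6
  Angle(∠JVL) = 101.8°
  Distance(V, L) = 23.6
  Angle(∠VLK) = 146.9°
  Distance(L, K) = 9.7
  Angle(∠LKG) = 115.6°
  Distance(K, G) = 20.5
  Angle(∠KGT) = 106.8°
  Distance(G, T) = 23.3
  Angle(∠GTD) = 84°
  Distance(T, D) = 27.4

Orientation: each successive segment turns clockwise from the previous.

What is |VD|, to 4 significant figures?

4.919

J is at the origin; JV runs at -28.5° with length 18.6, so V = (16.35, -8.875). ∠JVL = 101.8° gives VL at -106.7° from the x-axis; with |VL| = 23.6, L = (9.564, -31.48). ∠VLK = 146.9° gives LK at -139.8° from the x-axis; with |LK| = 9.7, K = (2.155, -37.74). ∠LKG = 115.6° gives KG at 155.8° from the x-axis; with |KG| = 20.5, G = (-16.54, -29.34). ∠KGT = 106.8° gives GT at 82.60° from the x-axis; with |GT| = 23.3, T = (-13.54, -6.231). ∠GTD = 84.0° gives TD at -13.40° from the x-axis; with |TD| = 27.4, D = (13.11, -12.58). Then |VD| = |D − V| = 4.919.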